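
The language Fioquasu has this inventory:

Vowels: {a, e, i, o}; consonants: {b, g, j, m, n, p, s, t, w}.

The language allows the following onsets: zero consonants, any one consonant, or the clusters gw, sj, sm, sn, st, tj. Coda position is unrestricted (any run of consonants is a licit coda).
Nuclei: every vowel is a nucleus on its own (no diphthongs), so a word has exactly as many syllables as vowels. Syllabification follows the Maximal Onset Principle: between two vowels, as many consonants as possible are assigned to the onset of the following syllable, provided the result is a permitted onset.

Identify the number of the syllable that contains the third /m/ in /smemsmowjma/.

2

Nuclei (vowels): e, o, a → 3 syllables.
V1 /e/ – V2 /o/: cluster /msm/ — the longest permitted-onset suffix is /sm/; onset = /sm/, preceding coda = /m/.
V2 /o/ – V3 /a/: /wjm/ splits as /wj/ + /m/ (/m/ is the longest suffix that is a licit onset).
Putting it together: smem.smowj.ma.
The third /m/ is in the onset of syllable 2 (/smowj/).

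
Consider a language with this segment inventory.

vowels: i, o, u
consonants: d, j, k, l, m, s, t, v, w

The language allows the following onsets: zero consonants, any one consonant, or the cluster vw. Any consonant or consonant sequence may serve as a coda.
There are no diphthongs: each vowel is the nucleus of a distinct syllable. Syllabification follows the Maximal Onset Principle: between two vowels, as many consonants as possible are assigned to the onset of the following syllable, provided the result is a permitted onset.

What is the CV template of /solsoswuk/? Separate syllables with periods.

The vowels are o, o, u — 3 nuclei, so 3 syllables.
/o…o/ gap (V1→V2): /ls/ — longest licit onset from the right is /s/, leaving /l/ as coda.
/o…u/ gap (V2→V3): cluster /sw/ — the longest permitted-onset suffix is /w/; onset = /w/, preceding coda = /s/.
Result: sol.sos.wuk.
Mapping each syllable to C/V: /sol/ → CVC, /sos/ → CVC, /wuk/ → CVC.

CVC.CVC.CVC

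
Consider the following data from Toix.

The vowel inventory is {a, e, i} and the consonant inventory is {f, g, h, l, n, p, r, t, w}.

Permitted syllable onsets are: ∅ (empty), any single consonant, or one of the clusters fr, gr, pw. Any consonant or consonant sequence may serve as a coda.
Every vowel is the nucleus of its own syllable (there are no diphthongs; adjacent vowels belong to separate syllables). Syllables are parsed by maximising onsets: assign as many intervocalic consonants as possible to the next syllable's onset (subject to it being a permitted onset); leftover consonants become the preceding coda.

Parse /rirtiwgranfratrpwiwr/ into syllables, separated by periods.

rir.tiw.gran.fratr.pwiwr

The vowels are i, i, a, a, i — 5 nuclei, so 5 syllables.
V1 /i/ – V2 /i/: /rt/ — longest licit onset from the right is /t/, leaving /r/ as coda.
V2 /i/ – V3 /a/: cluster /wgr/ — the longest permitted-onset suffix is /gr/; onset = /gr/, preceding coda = /w/.
V3 /a/ – V4 /a/: /nfr/; trying suffixes from longest down, /fr/ is the first permitted one, so coda /n/ | onset /fr/.
V4 /a/ – V5 /i/: /trpw/ — longest licit onset from the right is /pw/, leaving /tr/ as coda.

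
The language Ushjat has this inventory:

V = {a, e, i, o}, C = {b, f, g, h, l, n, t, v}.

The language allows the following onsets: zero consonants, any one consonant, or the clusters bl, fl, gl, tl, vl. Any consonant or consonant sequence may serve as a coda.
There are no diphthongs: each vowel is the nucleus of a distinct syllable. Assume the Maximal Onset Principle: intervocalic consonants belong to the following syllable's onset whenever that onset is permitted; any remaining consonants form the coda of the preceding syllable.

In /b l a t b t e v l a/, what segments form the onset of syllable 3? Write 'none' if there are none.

vl

Vowels present: a, e, a; each is a nucleus, giving 3 syllables.
/a…e/ gap (V1→V2): /tbt/ — longest licit onset from the right is /t/, leaving /tb/ as coda.
/e…a/ gap (V2→V3): cluster /vl/ — /vl/ is itself a permitted onset, so the whole cluster goes right; preceding coda = ∅.
Result: blatb.te.vla.
Syllable 3 is /vla/: onset /vl/, nucleus /a/, coda ∅.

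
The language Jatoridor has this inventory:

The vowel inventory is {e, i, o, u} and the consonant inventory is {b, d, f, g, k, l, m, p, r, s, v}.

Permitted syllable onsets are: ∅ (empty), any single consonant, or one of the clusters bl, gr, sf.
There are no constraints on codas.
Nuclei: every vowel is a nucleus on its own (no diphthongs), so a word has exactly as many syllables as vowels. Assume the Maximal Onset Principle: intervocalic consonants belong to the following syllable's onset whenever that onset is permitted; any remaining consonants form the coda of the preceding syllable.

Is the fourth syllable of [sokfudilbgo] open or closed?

Vowels present: o, u, i, o; each is a nucleus, giving 4 syllables.
V1 /o/ – V2 /u/: /kf/; trying suffixes from longest down, /f/ is the first permitted one, so coda /k/ | onset /f/.
V2 /u/ – V3 /i/: just /d/ — single C goes to the following onset.
V3 /i/ – V4 /o/: /lbg/ — longest licit onset from the right is /g/, leaving /lb/ as coda.
Putting it together: sok.fu.dilb.go.
Syllable 4 is /go/; it ends in its nucleus with no coda, so it is open.

open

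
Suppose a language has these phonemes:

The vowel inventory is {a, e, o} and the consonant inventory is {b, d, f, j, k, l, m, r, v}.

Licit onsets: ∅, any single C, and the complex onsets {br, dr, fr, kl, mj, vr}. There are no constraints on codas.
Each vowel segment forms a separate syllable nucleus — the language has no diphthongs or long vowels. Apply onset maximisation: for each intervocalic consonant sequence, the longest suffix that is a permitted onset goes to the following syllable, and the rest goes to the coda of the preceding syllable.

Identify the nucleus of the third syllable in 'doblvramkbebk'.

e

The vowels are o, a, e — 3 nuclei, so 3 syllables.
The third nucleus (vowel 3 from the left) is /e/.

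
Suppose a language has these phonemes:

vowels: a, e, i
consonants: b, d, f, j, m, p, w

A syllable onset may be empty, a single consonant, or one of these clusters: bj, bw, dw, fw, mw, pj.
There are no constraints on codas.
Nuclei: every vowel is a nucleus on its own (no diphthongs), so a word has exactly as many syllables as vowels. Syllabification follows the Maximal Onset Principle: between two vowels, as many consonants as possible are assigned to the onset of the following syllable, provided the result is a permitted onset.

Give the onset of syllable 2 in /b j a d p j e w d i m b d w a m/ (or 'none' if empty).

Vowels present: a, e, i, a; each is a nucleus, giving 4 syllables.
σ1/σ2 boundary: cluster /dpj/ — the longest permitted-onset suffix is /pj/; onset = /pj/, preceding coda = /d/.
σ2/σ3 boundary: /wd/ — longest licit onset from the right is /d/, leaving /w/ as coda.
σ3/σ4 boundary: cluster /mbdw/ — the longest permitted-onset suffix is /dw/; onset = /dw/, preceding coda = /mb/.
Putting it together: bjad.pjew.dimb.dwam.
Syllable 2 is /pjew/: onset /pj/, nucleus /e/, coda /w/.

pj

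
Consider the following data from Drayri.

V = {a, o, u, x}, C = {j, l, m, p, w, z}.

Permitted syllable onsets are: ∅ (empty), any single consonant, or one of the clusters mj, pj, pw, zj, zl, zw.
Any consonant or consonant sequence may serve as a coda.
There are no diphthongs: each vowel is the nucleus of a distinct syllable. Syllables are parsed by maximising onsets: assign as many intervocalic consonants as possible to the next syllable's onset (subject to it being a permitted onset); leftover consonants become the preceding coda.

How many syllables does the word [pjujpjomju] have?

3

Nuclei (vowels): u, o, u → 3 syllables.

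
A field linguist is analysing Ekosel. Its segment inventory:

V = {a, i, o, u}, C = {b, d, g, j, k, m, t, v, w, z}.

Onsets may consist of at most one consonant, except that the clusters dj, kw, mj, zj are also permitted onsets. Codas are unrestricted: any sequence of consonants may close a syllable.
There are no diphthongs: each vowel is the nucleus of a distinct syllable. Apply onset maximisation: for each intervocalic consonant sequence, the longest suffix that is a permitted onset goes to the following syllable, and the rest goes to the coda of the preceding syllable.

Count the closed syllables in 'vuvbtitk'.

Vowels present: u, i; each is a nucleus, giving 2 syllables.
V1 /u/ – V2 /i/: /vbt/ splits as /vb/ + /t/ (/t/ is the longest suffix that is a licit onset).
Syllabification: vuvb.titk.
Classifying each syllable: /vuvb/ (closed), /titk/ (closed).
Closed syllables: 2.

2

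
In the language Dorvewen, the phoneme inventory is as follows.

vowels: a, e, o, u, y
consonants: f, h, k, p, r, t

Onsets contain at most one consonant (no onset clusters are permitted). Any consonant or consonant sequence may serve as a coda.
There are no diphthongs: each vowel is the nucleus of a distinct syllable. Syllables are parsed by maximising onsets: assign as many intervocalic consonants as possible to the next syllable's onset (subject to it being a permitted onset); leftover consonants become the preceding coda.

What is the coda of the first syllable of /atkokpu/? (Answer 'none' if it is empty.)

t

The vowels are a, o, u — 3 nuclei, so 3 syllables.
V1 /a/ – V2 /o/: /tk/ splits as /t/ + /k/ (/k/ is the longest suffix that is a licit onset).
V2 /o/ – V3 /u/: /kp/; trying suffixes from longest down, /p/ is the first permitted one, so coda /k/ | onset /p/.
Syllabification: at.kok.pu.
Syllable 1 is /at/: onset ∅, nucleus /a/, coda /t/.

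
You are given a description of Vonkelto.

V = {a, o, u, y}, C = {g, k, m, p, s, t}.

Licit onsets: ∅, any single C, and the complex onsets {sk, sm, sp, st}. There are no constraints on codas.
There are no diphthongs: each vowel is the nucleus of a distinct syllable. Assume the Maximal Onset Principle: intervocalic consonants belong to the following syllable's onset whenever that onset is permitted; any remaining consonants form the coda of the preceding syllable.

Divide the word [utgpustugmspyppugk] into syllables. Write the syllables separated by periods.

utg.pu.stugm.spyp.pugk

Vowels present: u, u, u, y, u; each is a nucleus, giving 5 syllables.
Between /u/ (V1) and /u/ (V2): /tgp/ splits as /tg/ + /p/ (/p/ is the longest suffix that is a licit onset).
Between /u/ (V2) and /u/ (V3): cluster /st/ — /st/ is itself a permitted onset, so the whole cluster goes right; preceding coda = ∅.
Between /u/ (V3) and /y/ (V4): /gmsp/ — longest licit onset from the right is /sp/, leaving /gm/ as coda.
Between /y/ (V4) and /u/ (V5): /pp/ — longest licit onset from the right is /p/, leaving /p/ as coda.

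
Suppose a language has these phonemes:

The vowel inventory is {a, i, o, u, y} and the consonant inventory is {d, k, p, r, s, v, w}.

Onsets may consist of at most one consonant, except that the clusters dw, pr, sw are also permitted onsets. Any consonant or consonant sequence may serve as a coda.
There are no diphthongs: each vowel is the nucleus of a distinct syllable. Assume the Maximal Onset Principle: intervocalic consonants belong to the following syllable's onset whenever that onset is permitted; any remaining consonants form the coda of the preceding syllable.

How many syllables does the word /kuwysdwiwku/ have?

The vowels are u, y, i, u — 4 nuclei, so 4 syllables.

4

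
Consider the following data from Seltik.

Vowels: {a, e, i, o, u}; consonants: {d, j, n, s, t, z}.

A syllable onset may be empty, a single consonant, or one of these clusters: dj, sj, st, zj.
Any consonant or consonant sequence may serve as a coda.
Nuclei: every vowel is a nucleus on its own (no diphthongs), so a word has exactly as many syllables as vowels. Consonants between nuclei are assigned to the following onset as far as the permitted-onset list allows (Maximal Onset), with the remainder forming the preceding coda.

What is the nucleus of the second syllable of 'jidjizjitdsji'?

i

The vowels are i, i, i, i — 4 nuclei, so 4 syllables.
The second nucleus (vowel 2 from the left) is /i/.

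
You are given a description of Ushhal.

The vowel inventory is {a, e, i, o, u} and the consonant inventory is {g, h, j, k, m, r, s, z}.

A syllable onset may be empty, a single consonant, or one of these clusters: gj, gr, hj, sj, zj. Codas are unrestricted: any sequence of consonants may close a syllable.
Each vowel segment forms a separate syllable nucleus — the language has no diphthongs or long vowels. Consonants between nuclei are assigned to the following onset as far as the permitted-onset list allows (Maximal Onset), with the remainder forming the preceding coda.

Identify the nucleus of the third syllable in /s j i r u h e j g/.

The vowels are i, u, e — 3 nuclei, so 3 syllables.
The third nucleus (vowel 3 from the left) is /e/.

e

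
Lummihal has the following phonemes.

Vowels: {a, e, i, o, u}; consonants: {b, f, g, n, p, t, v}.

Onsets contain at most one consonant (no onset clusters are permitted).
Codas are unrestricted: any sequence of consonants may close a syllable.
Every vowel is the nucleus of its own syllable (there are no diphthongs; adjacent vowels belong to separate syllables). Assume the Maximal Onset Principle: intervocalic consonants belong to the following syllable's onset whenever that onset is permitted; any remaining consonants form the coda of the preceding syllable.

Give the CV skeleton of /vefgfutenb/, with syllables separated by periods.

Nuclei (vowels): e, u, e → 3 syllables.
/e…u/ gap (V1→V2): /fgf/; trying suffixes from longest down, /f/ is the first permitted one, so coda /fg/ | onset /f/.
/u…e/ gap (V2→V3): /t/ is a single consonant, so it becomes the next onset.
Result: vefg.fu.tenb.
Mapping each syllable to C/V: /vefg/ → CVCC, /fu/ → CV, /tenb/ → CVCC.

CVCC.CV.CVCC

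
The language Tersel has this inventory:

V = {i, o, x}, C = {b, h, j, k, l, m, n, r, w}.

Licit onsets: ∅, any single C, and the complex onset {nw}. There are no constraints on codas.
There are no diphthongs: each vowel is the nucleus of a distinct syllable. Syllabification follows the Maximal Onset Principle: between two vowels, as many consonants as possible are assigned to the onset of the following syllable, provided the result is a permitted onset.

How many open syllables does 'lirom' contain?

Nuclei (vowels): i, o → 2 syllables.
σ1/σ2 boundary: /r/ → onset of the next syllable (single consonants are always licit onsets).
Result: li.rom.
Classifying each syllable: /li/ (open), /rom/ (closed).
Open syllables: 1.

1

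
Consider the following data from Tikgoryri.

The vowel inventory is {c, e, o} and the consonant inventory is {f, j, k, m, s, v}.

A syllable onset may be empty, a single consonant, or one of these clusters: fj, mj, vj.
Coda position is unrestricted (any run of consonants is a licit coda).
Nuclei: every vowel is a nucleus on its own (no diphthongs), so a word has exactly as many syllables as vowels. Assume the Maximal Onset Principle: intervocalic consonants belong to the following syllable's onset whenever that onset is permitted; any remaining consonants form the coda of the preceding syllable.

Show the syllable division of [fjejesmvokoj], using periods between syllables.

The vowels are e, e, o, o — 4 nuclei, so 4 syllables.
/e…e/ gap (V1→V2): /j/ → onset of the next syllable (single consonants are always licit onsets).
/e…o/ gap (V2→V3): cluster /smv/ — the longest permitted-onset suffix is /v/; onset = /v/, preceding coda = /sm/.
/o…o/ gap (V3→V4): /k/ is a single consonant, so it becomes the next onset.

fje.jesm.vo.koj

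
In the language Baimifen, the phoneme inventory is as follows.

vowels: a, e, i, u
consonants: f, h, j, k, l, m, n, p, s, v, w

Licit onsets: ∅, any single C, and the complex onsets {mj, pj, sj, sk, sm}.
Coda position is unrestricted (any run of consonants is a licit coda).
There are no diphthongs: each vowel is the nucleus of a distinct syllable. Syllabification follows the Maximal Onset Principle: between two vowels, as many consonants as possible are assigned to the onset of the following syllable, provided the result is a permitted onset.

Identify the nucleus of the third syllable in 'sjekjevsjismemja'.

Nuclei (vowels): e, e, i, e, a → 5 syllables.
The third nucleus (vowel 3 from the left) is /i/.

i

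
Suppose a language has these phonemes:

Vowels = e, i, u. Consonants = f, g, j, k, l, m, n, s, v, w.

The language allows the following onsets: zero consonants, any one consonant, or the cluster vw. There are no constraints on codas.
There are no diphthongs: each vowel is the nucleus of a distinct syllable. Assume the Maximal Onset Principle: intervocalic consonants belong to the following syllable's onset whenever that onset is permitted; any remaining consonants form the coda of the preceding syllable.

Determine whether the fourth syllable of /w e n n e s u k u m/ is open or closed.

Nuclei (vowels): e, e, u, u → 4 syllables.
V1 /e/ – V2 /e/: /nn/ splits as /n/ + /n/ (/n/ is the longest suffix that is a licit onset).
V2 /e/ – V3 /u/: /s/ is a single consonant, so it becomes the next onset.
V3 /u/ – V4 /u/: /k/ → onset of the next syllable (single consonants are always licit onsets).
So the parse is wen.ne.su.kum.
Syllable 4 is /kum/ with coda /m/, so it is closed.

closed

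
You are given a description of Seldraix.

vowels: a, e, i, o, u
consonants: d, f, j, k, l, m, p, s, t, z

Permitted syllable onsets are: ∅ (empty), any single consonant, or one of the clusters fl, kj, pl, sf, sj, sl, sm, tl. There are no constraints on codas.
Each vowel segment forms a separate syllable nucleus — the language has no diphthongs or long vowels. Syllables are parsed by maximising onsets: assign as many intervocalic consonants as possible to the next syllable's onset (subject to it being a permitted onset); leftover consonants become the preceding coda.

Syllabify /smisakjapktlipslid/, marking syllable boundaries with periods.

smi.sa.kjapk.tlip.slid

Nuclei (vowels): i, a, a, i, i → 5 syllables.
Between /i/ (V1) and /a/ (V2): just /s/ — single C goes to the following onset.
Between /a/ (V2) and /a/ (V3): cluster /kj/ — /kj/ is itself a permitted onset, so the whole cluster goes right; preceding coda = ∅.
Between /a/ (V3) and /i/ (V4): /pktl/; trying suffixes from longest down, /tl/ is the first permitted one, so coda /pk/ | onset /tl/.
Between /i/ (V4) and /i/ (V5): /psl/; trying suffixes from longest down, /sl/ is the first permitted one, so coda /p/ | onset /sl/.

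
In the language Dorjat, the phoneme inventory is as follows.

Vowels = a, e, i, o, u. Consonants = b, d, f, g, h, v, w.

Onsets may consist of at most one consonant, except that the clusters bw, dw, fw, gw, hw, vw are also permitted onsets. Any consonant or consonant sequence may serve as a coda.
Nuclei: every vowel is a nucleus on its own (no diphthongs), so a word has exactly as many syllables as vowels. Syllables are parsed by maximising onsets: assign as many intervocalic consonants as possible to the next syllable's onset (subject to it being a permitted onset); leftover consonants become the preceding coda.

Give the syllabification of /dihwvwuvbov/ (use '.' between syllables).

Nuclei (vowels): i, u, o → 3 syllables.
Between /i/ (V1) and /u/ (V2): /hwvw/ — longest licit onset from the right is /vw/, leaving /hw/ as coda.
Between /u/ (V2) and /o/ (V3): /vb/ splits as /v/ + /b/ (/b/ is the longest suffix that is a licit onset).

dihw.vwuv.bov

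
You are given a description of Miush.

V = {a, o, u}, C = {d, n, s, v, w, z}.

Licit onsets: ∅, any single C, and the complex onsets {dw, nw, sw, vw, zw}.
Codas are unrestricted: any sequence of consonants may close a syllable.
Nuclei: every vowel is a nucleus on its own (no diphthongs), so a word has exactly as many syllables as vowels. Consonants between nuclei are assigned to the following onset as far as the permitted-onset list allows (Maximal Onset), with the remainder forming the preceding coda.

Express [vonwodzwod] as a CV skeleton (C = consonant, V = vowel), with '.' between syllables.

CV.CCVC.CCVC

Nuclei (vowels): o, o, o → 3 syllables.
/o…o/ gap (V1→V2): /nw/ — entire cluster is a permitted onset → onset /nw/, coda ∅.
/o…o/ gap (V2→V3): cluster /dzw/ — the longest permitted-onset suffix is /zw/; onset = /zw/, preceding coda = /d/.
Result: vo.nwod.zwod.
Mapping each syllable to C/V: /vo/ → CV, /nwod/ → CCVC, /zwod/ → CCVC.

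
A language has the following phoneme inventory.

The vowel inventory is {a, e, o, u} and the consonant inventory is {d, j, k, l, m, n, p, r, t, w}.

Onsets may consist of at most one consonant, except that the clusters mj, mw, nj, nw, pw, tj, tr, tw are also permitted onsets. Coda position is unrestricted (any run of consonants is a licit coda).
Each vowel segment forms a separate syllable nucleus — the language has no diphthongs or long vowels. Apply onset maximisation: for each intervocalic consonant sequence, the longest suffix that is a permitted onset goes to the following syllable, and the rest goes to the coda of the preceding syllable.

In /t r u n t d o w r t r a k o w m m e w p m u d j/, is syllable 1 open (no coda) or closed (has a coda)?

closed

Vowels present: u, o, a, o, e, u; each is a nucleus, giving 6 syllables.
σ1/σ2 boundary: /ntd/ — longest licit onset from the right is /d/, leaving /nt/ as coda.
σ2/σ3 boundary: /wrtr/ — longest licit onset from the right is /tr/, leaving /wr/ as coda.
σ3/σ4 boundary: just /k/ — single C goes to the following onset.
σ4/σ5 boundary: /wmm/; trying suffixes from longest down, /m/ is the first permitted one, so coda /wm/ | onset /m/.
σ5/σ6 boundary: cluster /wpm/ — the longest permitted-onset suffix is /m/; onset = /m/, preceding coda = /wp/.
Putting it together: trunt.dowr.tra.kowm.mewp.mudj.
Syllable 1 is /trunt/ with coda /nt/, so it is closed.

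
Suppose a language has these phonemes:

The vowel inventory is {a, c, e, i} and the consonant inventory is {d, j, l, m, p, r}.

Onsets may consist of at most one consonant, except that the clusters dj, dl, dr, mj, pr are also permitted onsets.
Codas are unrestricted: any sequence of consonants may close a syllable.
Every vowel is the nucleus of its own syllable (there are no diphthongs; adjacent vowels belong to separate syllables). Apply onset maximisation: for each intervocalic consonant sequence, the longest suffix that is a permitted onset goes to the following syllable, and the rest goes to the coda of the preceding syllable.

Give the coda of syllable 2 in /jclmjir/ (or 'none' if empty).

Nuclei (vowels): c, i → 2 syllables.
/c…i/ gap (V1→V2): cluster /lmj/ — the longest permitted-onset suffix is /mj/; onset = /mj/, preceding coda = /l/.
Putting it together: jcl.mjir.
Syllable 2 is /mjir/: onset /mj/, nucleus /i/, coda /r/.

r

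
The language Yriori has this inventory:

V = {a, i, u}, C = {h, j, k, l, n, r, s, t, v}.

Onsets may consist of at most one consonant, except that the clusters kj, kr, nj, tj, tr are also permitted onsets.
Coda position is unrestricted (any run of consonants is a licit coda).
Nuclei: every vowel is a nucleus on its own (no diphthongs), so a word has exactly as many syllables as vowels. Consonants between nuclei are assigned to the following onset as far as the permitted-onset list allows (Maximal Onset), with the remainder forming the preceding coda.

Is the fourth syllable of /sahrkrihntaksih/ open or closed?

closed

Nuclei (vowels): a, i, a, i → 4 syllables.
Between /a/ (V1) and /i/ (V2): /hrkr/; trying suffixes from longest down, /kr/ is the first permitted one, so coda /hr/ | onset /kr/.
Between /i/ (V2) and /a/ (V3): /hnt/ — longest licit onset from the right is /t/, leaving /hn/ as coda.
Between /a/ (V3) and /i/ (V4): cluster /ks/ — the longest permitted-onset suffix is /s/; onset = /s/, preceding coda = /k/.
Putting it together: sahr.krihn.tak.sih.
Syllable 4 is /sih/ with coda /h/, so it is closed.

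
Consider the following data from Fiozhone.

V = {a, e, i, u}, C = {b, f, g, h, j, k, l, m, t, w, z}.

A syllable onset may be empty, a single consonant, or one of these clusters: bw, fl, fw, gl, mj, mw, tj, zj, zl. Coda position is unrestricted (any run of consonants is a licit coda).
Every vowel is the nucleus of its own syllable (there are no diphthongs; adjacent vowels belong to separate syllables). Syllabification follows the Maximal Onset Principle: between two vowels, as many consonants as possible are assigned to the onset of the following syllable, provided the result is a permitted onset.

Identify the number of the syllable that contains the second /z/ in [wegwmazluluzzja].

4

Vowels present: e, a, u, u, a; each is a nucleus, giving 5 syllables.
σ1/σ2 boundary: /gwm/; trying suffixes from longest down, /m/ is the first permitted one, so coda /gw/ | onset /m/.
σ2/σ3 boundary: /zl/ is a licit onset in full, so it all attaches to the next syllable.
σ3/σ4 boundary: /l/ is a single consonant, so it becomes the next onset.
σ4/σ5 boundary: /zzj/ — longest licit onset from the right is /zj/, leaving /z/ as coda.
So the parse is wegw.ma.zlu.luz.zja.
The second /z/ is in the coda of syllable 4 (/luz/).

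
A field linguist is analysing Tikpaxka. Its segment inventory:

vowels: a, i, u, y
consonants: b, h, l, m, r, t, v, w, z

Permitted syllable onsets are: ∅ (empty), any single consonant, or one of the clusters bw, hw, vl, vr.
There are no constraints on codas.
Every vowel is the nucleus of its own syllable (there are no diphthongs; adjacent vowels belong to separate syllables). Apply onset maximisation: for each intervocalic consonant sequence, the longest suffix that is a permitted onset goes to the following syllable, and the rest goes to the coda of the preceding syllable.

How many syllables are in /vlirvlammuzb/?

3

Vowels present: i, a, u; each is a nucleus, giving 3 syllables.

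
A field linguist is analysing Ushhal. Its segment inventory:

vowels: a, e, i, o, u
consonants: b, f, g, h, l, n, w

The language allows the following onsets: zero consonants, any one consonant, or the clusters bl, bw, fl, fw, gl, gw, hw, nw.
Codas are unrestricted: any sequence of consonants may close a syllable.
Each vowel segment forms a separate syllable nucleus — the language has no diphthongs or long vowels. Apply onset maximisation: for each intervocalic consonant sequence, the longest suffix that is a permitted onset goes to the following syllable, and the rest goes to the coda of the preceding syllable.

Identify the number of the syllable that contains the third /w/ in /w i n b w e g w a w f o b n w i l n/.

The vowels are i, e, a, o, i — 5 nuclei, so 5 syllables.
σ1/σ2 boundary: /nbw/; trying suffixes from longest down, /bw/ is the first permitted one, so coda /n/ | onset /bw/.
σ2/σ3 boundary: /gw/ is a licit onset in full, so it all attaches to the next syllable.
σ3/σ4 boundary: /wf/ splits as /w/ + /f/ (/f/ is the longest suffix that is a licit onset).
σ4/σ5 boundary: /bnw/; trying suffixes from longest down, /nw/ is the first permitted one, so coda /b/ | onset /nw/.
Putting it together: win.bwe.gwaw.fob.nwiln.
The third /w/ is in the onset of syllable 3 (/gwaw/).

3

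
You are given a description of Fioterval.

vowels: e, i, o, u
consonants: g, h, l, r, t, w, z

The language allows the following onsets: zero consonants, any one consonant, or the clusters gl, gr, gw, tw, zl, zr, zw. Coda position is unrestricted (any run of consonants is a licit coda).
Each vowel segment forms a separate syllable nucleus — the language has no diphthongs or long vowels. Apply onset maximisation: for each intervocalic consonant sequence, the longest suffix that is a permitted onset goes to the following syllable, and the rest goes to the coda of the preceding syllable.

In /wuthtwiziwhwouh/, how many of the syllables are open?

2

Nuclei (vowels): u, i, i, o, u → 5 syllables.
σ1/σ2 boundary: /thtw/ — longest licit onset from the right is /tw/, leaving /th/ as coda.
σ2/σ3 boundary: just /z/ — single C goes to the following onset.
σ3/σ4 boundary: /whw/ — longest licit onset from the right is /w/, leaving /wh/ as coda.
σ4/σ5 boundary: nothing intervenes; syllable break is V.V.
Result: wuth.twi.ziwh.wo.uh.
Classifying each syllable: /wuth/ (closed), /twi/ (open), /ziwh/ (closed), /wo/ (open), /uh/ (closed).
Open syllables: 2.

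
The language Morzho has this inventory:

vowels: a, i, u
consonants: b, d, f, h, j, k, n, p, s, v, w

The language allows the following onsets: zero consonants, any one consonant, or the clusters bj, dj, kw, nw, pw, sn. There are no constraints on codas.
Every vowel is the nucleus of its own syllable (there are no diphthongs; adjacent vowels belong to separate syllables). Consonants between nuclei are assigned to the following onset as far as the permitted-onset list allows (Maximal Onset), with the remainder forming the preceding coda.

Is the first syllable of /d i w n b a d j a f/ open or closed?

closed

Nuclei (vowels): i, a, a → 3 syllables.
/i…a/ gap (V1→V2): /wnb/ — longest licit onset from the right is /b/, leaving /wn/ as coda.
/a…a/ gap (V2→V3): /dj/ — entire cluster is a permitted onset → onset /dj/, coda ∅.
Result: diwn.ba.djaf.
Syllable 1 is /diwn/ with coda /wn/, so it is closed.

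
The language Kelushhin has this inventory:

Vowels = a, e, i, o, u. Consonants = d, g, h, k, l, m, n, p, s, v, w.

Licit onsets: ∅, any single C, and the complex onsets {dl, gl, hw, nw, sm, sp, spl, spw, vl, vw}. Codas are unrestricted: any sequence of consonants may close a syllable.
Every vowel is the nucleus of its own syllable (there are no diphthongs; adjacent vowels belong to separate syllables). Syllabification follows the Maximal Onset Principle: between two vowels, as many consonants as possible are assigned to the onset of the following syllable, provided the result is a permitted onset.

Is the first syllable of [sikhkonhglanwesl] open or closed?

Vowels present: i, o, a, e; each is a nucleus, giving 4 syllables.
V1 /i/ – V2 /o/: /khk/; trying suffixes from longest down, /k/ is the first permitted one, so coda /kh/ | onset /k/.
V2 /o/ – V3 /a/: /nhgl/ — longest licit onset from the right is /gl/, leaving /nh/ as coda.
V3 /a/ – V4 /e/: cluster /nw/ — /nw/ is itself a permitted onset, so the whole cluster goes right; preceding coda = ∅.
So the parse is sikh.konh.gla.nwesl.
Syllable 1 is /sikh/ with coda /kh/, so it is closed.

closed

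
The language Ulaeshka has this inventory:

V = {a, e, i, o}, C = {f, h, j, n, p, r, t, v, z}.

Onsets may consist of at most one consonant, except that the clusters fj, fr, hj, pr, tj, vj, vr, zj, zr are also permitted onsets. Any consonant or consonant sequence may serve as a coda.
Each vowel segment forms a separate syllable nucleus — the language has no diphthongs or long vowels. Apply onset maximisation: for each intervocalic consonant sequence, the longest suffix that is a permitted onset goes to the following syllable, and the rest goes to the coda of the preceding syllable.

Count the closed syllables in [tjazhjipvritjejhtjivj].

Vowels present: a, i, i, e, i; each is a nucleus, giving 5 syllables.
V1 /a/ – V2 /i/: /zhj/ splits as /z/ + /hj/ (/hj/ is the longest suffix that is a licit onset).
V2 /i/ – V3 /i/: /pvr/ splits as /p/ + /vr/ (/vr/ is the longest suffix that is a licit onset).
V3 /i/ – V4 /e/: /tj/ — entire cluster is a permitted onset → onset /tj/, coda ∅.
V4 /e/ – V5 /i/: /jhtj/ splits as /jh/ + /tj/ (/tj/ is the longest suffix that is a licit onset).
Result: tjaz.hjip.vri.tjejh.tjivj.
Classifying each syllable: /tjaz/ (closed), /hjip/ (closed), /vri/ (open), /tjejh/ (closed), /tjivj/ (closed).
Closed syllables: 4.

4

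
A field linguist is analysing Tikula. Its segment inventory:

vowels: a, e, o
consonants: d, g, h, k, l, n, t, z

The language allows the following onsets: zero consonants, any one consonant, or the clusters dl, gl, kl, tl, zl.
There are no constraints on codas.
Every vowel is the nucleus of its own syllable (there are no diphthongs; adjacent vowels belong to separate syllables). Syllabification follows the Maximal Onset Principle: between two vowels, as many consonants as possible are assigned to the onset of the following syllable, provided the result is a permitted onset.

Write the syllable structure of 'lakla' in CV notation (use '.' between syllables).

CV.CCV

Vowels present: a, a; each is a nucleus, giving 2 syllables.
σ1/σ2 boundary: cluster /kl/ — /kl/ is itself a permitted onset, so the whole cluster goes right; preceding coda = ∅.
So the parse is la.kla.
Mapping each syllable to C/V: /la/ → CV, /kla/ → CCV.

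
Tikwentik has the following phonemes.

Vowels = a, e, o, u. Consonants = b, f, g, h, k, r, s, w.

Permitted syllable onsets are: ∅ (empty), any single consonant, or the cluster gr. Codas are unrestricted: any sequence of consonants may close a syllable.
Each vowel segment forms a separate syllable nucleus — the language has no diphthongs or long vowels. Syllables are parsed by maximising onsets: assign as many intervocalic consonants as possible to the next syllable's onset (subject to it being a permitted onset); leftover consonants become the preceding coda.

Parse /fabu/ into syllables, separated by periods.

fa.bu

Vowels present: a, u; each is a nucleus, giving 2 syllables.
V1 /a/ – V2 /u/: /b/ is a single consonant, so it becomes the next onset.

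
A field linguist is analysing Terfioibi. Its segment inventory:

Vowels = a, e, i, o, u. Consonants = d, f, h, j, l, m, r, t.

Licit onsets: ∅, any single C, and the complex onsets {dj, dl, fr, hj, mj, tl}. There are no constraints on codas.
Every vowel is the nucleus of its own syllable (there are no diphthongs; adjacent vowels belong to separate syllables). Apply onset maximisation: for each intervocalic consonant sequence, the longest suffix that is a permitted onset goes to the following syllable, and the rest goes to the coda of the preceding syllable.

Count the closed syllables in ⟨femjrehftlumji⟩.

Vowels present: e, e, u, i; each is a nucleus, giving 4 syllables.
σ1/σ2 boundary: /mjr/; trying suffixes from longest down, /r/ is the first permitted one, so coda /mj/ | onset /r/.
σ2/σ3 boundary: /hftl/; trying suffixes from longest down, /tl/ is the first permitted one, so coda /hf/ | onset /tl/.
σ3/σ4 boundary: /mj/ is a licit onset in full, so it all attaches to the next syllable.
So the parse is femj.rehf.tlu.mji.
Classifying each syllable: /femj/ (closed), /rehf/ (closed), /tlu/ (open), /mji/ (open).
Closed syllables: 2.

2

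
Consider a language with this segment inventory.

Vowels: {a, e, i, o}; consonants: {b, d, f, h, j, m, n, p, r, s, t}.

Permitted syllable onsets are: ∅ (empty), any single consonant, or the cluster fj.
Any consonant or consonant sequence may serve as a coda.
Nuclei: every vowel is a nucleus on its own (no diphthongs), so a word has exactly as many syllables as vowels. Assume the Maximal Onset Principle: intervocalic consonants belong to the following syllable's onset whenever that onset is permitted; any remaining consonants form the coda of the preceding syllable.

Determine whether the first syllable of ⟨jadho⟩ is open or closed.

Vowels present: a, o; each is a nucleus, giving 2 syllables.
/a…o/ gap (V1→V2): /dh/ splits as /d/ + /h/ (/h/ is the longest suffix that is a licit onset).
So the parse is jad.ho.
Syllable 1 is /jad/ with coda /d/, so it is closed.

closed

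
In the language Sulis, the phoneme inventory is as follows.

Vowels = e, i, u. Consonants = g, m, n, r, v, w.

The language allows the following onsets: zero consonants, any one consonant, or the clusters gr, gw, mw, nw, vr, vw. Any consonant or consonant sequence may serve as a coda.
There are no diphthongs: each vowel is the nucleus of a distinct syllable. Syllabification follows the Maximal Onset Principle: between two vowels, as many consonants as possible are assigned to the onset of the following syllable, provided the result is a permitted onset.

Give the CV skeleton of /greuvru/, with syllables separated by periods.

The vowels are e, u, u — 3 nuclei, so 3 syllables.
Between /e/ (V1) and /u/ (V2): hiatus — the boundary sits between the two vowels.
Between /u/ (V2) and /u/ (V3): /vr/ is a licit onset in full, so it all attaches to the next syllable.
Result: gre.u.vru.
Mapping each syllable to C/V: /gre/ → CCV, /u/ → V, /vru/ → CCV.

CCV.V.CCV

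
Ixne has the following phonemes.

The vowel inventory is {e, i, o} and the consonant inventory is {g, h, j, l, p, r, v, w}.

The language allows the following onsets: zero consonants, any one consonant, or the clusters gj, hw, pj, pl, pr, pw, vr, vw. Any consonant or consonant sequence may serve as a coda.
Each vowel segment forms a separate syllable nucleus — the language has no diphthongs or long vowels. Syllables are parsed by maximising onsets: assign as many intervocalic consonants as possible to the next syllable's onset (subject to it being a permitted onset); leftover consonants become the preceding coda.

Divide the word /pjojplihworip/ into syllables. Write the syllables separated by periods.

pjoj.pli.hwo.rip

The vowels are o, i, o, i — 4 nuclei, so 4 syllables.
σ1/σ2 boundary: /jpl/; trying suffixes from longest down, /pl/ is the first permitted one, so coda /j/ | onset /pl/.
σ2/σ3 boundary: /hw/ — entire cluster is a permitted onset → onset /hw/, coda ∅.
σ3/σ4 boundary: just /r/ — single C goes to the following onset.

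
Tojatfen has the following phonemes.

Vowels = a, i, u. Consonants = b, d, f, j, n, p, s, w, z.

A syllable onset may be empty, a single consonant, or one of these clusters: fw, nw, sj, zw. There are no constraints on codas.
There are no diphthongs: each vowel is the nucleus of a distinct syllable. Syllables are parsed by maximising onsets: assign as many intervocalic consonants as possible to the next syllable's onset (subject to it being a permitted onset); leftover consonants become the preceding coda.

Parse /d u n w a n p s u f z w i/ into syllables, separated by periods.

Nuclei (vowels): u, a, u, i → 4 syllables.
σ1/σ2 boundary: /nw/ — entire cluster is a permitted onset → onset /nw/, coda ∅.
σ2/σ3 boundary: /nps/ splits as /np/ + /s/ (/s/ is the longest suffix that is a licit onset).
σ3/σ4 boundary: /fzw/ splits as /f/ + /zw/ (/zw/ is the longest suffix that is a licit onset).

du.nwanp.suf.zwi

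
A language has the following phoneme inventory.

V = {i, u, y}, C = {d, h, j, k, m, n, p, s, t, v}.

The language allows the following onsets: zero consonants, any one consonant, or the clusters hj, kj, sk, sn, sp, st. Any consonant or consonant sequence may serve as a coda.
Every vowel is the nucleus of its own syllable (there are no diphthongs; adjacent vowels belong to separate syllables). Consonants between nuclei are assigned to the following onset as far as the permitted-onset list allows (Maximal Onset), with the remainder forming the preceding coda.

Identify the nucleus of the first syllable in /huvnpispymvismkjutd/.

Nuclei (vowels): u, i, y, i, u → 5 syllables.
The first nucleus (vowel 1 from the left) is /u/.

u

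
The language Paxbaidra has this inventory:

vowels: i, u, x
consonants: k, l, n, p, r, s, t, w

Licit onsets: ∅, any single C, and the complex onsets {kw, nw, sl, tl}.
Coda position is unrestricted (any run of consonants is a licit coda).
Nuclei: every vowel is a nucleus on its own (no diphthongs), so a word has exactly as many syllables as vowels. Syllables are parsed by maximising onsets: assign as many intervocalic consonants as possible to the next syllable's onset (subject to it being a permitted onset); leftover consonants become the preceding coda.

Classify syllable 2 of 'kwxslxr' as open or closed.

closed

Vowels present: x, x; each is a nucleus, giving 2 syllables.
V1 /x/ – V2 /x/: cluster /sl/ — /sl/ is itself a permitted onset, so the whole cluster goes right; preceding coda = ∅.
Putting it together: kwx.slxr.
Syllable 2 is /slxr/ with coda /r/, so it is closed.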